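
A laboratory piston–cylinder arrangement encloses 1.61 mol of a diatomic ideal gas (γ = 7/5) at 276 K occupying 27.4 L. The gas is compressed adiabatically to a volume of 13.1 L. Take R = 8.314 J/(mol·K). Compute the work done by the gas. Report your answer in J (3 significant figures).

W ≈ -3170 J

Adiabatic: TV^(γ−1) = const with γ = 7/5.
T₂ = T₁ (V₁/V₂)^(γ−1) = 276 × (27.4/13.1)^0.4 = 276 × 1.343 = 370.8 K.
W_by = nCᵥ(T₁ − T₂) = (1.61)(20.79)(276 − 370.8) = -3171 J.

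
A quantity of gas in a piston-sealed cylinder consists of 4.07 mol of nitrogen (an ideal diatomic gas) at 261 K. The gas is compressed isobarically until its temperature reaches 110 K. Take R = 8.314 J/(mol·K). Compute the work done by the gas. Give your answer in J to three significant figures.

Isobaric: W = P ΔV = nR ΔT.
W = (4.07)(8.314)(110 − 261) = -5110 J.

W ≈ -5110 J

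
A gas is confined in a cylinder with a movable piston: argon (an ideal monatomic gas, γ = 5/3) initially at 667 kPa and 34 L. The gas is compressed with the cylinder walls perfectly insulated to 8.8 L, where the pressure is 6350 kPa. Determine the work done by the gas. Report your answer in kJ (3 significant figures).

Adiabatic: W = (P₁V₁ − P₂V₂)/(γ − 1) with γ = 5/3.
P₁V₁ = 22678 J, P₂V₂ = 55880 J.
W = (22678 − 55880) / 0.6667 = -49803 J.

W ≈ -49.8 kJ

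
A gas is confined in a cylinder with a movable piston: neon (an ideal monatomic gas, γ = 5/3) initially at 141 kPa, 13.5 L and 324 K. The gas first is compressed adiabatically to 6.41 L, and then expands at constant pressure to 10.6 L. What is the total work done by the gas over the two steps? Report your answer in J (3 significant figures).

Step 1 (adiabatic): W = (P₁V₁ − P₂V₂)/(γ−1) = (1904 − 3128)/0.667 = -1836 J.
After step 1: P = 487.9 kPa, V = 6.41 L, T = 532.3 K.
Step 2 (isobaric): W = PΔV = (487.9 kPa)(10.6 − 6.41 L) = 2044 J.
W_total = -1836 + 2044 = 208.3 J.

W_total ≈ 208 J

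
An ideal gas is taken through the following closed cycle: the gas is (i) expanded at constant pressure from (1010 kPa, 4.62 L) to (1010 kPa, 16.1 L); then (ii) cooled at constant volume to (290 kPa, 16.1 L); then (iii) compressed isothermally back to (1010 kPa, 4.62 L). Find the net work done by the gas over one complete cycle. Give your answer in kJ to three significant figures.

Leg (i): W = PΔV = (1010)(16.1 − 4.62) = 11595 J.
Leg (ii): W = 0.
Leg (iii): W = PᵢVᵢ ln(V_f/Vᵢ) = (4669) ln(4.62/16.1) = -5829 J.
W_net = 11595 − 5829 = 5766 J.

W_net ≈ 5.77 kJ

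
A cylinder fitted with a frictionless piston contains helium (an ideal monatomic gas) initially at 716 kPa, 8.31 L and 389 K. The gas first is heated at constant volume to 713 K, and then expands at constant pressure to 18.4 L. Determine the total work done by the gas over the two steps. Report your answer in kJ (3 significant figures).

W_total ≈ 13.2 kJ

Step 1 (isochoric): W = 0 (constant volume).
After step 1: P = 1312 kPa (V unchanged).
Step 2 (isobaric): W = PΔV = (1312 kPa)(18.4 − 8.31 L) = 13242 J.
W_total = 0 + 13242 = 13242 J.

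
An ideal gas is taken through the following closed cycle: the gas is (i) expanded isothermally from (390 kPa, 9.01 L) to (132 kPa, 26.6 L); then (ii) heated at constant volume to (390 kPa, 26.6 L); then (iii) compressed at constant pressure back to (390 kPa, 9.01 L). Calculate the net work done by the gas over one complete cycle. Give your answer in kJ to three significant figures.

W_net ≈ -3.06 kJ

Leg (i): W = PᵢVᵢ ln(V_f/Vᵢ) = (3514) ln(26.6/9.01) = 3804 J.
Leg (ii): W = 0.
Leg (iii): W = PΔV = (390)(9.01 − 26.6) = -6860 J.
W_net = 3804 − 6860 = -3056 J.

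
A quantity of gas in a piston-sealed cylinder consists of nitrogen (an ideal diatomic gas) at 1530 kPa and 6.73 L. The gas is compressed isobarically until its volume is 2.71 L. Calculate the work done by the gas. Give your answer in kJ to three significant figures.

Isobaric: W = P ΔV.
W = (1530 kPa)(2.71 − 6.73 L) = (1530)(-4.02) = -6151 J.

W ≈ -6.15 kJ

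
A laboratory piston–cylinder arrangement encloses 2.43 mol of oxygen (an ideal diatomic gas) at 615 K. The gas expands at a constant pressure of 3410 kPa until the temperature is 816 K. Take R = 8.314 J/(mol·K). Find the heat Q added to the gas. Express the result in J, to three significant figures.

Q ≈ 14200 J

Isobaric: W = nRΔT = (2.43)(8.314)(201) = 4061 J.
ΔU = nCᵥΔT with Cᵥ = 5R/2: ΔU = (2.43)(20.79)(201) = 10152 J.
Q = ΔU + W = 10152 + 4061 = 14213 J.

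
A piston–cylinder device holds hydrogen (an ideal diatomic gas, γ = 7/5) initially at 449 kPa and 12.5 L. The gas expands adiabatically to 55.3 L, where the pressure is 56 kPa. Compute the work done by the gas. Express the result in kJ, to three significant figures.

Adiabatic: W = (P₁V₁ − P₂V₂)/(γ − 1) with γ = 7/5.
P₁V₁ = 5612 J, P₂V₂ = 3097 J.
W = (5612 − 3097) / 0.4 = 6289 J.

W ≈ 6.29 kJ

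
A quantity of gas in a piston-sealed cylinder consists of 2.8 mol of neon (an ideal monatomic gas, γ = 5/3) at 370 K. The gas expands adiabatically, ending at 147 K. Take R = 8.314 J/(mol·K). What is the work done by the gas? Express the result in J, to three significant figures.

Adiabatic ⇒ Q = 0, so W_by = −ΔU = nCᵥ(T₁ − T₂).
Cᵥ = 3R/2 = 12.47 J/(mol·K).
W = (2.8)(12.47)(370 − 147) = 7787 J.

W ≈ 7790 J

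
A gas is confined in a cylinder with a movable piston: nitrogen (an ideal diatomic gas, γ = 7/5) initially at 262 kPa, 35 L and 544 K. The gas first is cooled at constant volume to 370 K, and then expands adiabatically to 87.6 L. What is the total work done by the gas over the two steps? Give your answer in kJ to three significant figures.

Step 1 (isochoric): W = 0 (constant volume).
After step 1: P = 178.2 kPa (V unchanged).
Step 2 (adiabatic): W = (P₁V₁ − P₂V₂)/(γ−1) = (6237 − 4321)/0.4 = 4790 J.
W_total = 0 + 4790 = 4790 J.

W_total ≈ 4.79 kJ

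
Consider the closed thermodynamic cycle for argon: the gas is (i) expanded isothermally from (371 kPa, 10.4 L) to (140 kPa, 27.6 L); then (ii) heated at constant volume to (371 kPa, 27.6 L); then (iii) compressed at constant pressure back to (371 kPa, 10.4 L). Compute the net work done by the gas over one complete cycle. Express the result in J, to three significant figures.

Leg (i): W = PᵢVᵢ ln(V_f/Vᵢ) = (3858) ln(27.6/10.4) = 3766 J.
Leg (ii): W = 0.
Leg (iii): W = PΔV = (371)(10.4 − 27.6) = -6381 J.
W_net = 3766 − 6381 = -2615 J.

W_net ≈ -2620 J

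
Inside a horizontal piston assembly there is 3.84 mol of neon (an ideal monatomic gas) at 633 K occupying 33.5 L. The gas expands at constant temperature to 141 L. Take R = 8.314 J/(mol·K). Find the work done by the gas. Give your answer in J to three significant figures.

Isothermal: W = nRT ln(V₂/V₁).
W = (3.84)(8.314)(633) × ln(141/33.5)
  = 20209 × 1.437
W_by_gas = 29045 J.

W ≈ 29000 J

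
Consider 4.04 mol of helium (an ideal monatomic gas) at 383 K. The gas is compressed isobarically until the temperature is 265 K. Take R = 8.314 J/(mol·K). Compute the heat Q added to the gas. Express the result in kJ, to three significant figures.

Q ≈ -9.91 kJ

Isobaric: W = nRΔT = (4.04)(8.314)(-118) = -3963 J.
ΔU = nCᵥΔT with Cᵥ = 3R/2: ΔU = (4.04)(12.47)(-118) = -5945 J.
Q = ΔU + W = -5945 − 3963 = -9909 J.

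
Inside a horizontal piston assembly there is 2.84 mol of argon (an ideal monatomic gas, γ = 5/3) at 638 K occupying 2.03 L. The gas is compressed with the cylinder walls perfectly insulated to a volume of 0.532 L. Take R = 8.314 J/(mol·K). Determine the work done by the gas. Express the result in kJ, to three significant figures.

W ≈ -32.6 kJ

Adiabatic: TV^(γ−1) = const with γ = 5/3.
T₂ = T₁ (V₁/V₂)^(γ−1) = 638 × (2.03/0.532)^0.667 = 638 × 2.442 = 1558 K.
W_by = nCᵥ(T₁ − T₂) = (2.84)(12.47)(638 − 1558) = -32581 J.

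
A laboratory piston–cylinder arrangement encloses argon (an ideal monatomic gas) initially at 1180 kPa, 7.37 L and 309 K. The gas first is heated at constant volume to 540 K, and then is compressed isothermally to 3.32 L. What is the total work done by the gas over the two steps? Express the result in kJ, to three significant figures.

Step 1 (isochoric): W = 0 (constant volume).
After step 1: P = 2062 kPa (V unchanged).
Step 2 (isothermal): W = P₁V₁ ln(V₂/V₁) = (15198) ln(3.32/7.37) = -12120 J.
W_total = 0 − 12120 = -12120 J.

W_total ≈ -12.1 kJ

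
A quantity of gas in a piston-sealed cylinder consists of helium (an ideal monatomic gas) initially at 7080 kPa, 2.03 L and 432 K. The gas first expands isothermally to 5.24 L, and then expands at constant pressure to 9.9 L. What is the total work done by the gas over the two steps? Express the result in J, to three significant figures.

W_total ≈ 26400 J

Step 1 (isothermal): W = P₁V₁ ln(V₂/V₁) = (14372) ln(5.24/2.03) = 13629 J.
After step 1: P = 2743 kPa, V = 5.24 L, T = 432 K.
Step 2 (isobaric): W = PΔV = (2743 kPa)(9.9 − 5.24 L) = 12782 J.
W_total = 13629 + 12782 = 26411 J.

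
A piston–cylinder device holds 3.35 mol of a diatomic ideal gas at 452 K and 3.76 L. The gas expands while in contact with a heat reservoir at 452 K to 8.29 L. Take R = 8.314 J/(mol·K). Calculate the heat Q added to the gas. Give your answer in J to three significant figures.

Isothermal ⇒ ΔU = 0, so Q = W = nRT ln(V₂/V₁).
Q = (3.35)(8.314)(452) ln(8.29/3.76) = 12589 × 0.7906 = 9953 J.

Q ≈ 9950 J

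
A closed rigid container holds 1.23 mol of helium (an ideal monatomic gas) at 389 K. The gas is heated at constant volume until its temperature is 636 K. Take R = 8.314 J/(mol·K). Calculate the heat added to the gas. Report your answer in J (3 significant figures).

Q ≈ 3790 J

Constant volume ⇒ W = 0, so Q = ΔU = nCᵥΔT with Cᵥ = 3R/2 = 12.47 J/(mol·K).
ΔU = (1.23)(12.47)(636 − 389) = 3789 J.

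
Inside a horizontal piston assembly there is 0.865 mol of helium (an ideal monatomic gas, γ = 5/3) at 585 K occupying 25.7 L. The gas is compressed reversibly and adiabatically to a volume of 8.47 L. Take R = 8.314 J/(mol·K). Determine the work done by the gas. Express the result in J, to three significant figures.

Adiabatic: TV^(γ−1) = const with γ = 5/3.
T₂ = T₁ (V₁/V₂)^(γ−1) = 585 × (25.7/8.47)^0.667 = 585 × 2.096 = 1226 K.
W_by = nCᵥ(T₁ − T₂) = (0.865)(12.47)(585 − 1226) = -6916 J.

W ≈ -6920 J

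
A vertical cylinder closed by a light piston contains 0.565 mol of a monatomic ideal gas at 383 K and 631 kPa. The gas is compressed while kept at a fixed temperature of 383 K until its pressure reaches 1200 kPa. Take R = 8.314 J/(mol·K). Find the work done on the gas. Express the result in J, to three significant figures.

Isothermal process: W = nRT ln(V₂/V₁) = nRT ln(P₁/P₂).
W = (0.565)(8.314)(383) × ln(631/1200)
  = 1799 × ln(0.5258) = 1799 × -0.6428
W_by_gas = -1156 J; work on gas = −W_by = 1156 J.

W ≈ 1160 J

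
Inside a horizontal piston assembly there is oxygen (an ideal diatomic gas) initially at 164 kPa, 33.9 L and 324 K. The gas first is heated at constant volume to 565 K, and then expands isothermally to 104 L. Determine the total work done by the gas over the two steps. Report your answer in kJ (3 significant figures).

Step 1 (isochoric): W = 0 (constant volume).
After step 1: P = 286 kPa (V unchanged).
Step 2 (isothermal): W = P₁V₁ ln(V₂/V₁) = (9695) ln(104/33.9) = 10868 J.
W_total = 0 + 10868 = 10868 J.

W_total ≈ 10.9 kJ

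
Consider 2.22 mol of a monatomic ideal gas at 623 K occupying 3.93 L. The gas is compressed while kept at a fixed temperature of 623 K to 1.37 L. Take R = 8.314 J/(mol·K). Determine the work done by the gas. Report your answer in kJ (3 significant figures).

Isothermal: W = nRT ln(V₂/V₁).
W = (2.22)(8.314)(623) × ln(1.37/3.93)
  = 11499 × -1.054
W_by_gas = -12118 J.

W ≈ -12.1 kJ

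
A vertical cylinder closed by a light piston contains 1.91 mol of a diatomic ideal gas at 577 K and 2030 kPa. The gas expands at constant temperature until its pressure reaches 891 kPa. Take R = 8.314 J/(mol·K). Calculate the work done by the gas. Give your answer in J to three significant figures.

W ≈ 7540 J

Isothermal process: W = nRT ln(V₂/V₁) = nRT ln(P₁/P₂).
W = (1.91)(8.314)(577) × ln(2030/891)
  = 9163 × ln(2.278) = 9163 × 0.8234
W_by_gas = 7545 J.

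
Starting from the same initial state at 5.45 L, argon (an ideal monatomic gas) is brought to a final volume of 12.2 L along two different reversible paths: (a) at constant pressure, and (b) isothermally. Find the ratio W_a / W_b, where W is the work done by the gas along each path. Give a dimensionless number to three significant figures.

W_a / W_b ≈ 1.54

Path (a) isobaric: W = P₁(V₂ − V₁) → W_a/(P₁V₁) = 1.239.
Path (b) isothermal: W = P₁V₁ ln(V₂/V₁) → W_b/(P₁V₁) = 0.8058.
W_a / W_b = 1.239 / 0.8058 = 1.537.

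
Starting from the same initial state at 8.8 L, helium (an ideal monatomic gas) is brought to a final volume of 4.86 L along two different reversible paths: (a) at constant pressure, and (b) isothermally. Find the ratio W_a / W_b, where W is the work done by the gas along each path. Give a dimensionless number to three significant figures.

Path (a) isobaric: W = P₁(V₂ − V₁) → W_a/(P₁V₁) = -0.4477.
Path (b) isothermal: W = P₁V₁ ln(V₂/V₁) → W_b/(P₁V₁) = -0.5937.
W_a / W_b = -0.4477 / -0.5937 = 0.7541.

W_a / W_b ≈ 0.754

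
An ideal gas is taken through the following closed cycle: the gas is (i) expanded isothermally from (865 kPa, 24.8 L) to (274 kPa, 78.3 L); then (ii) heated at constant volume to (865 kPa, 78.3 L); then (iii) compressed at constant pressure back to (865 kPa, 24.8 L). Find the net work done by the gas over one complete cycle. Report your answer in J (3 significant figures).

Leg (i): W = PᵢVᵢ ln(V_f/Vᵢ) = (21452) ln(78.3/24.8) = 24663 J.
Leg (ii): W = 0.
Leg (iii): W = PΔV = (865)(24.8 − 78.3) = -46278 J.
W_net = 24663 − 46278 = -21614 J.

W_net ≈ -21600 J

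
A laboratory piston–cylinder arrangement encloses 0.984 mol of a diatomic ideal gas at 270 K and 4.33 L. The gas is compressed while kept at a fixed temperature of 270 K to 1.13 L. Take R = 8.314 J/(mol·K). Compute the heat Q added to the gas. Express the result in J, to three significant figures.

Isothermal ⇒ ΔU = 0, so Q = W = nRT ln(V₂/V₁).
Q = (0.984)(8.314)(270) ln(1.13/4.33) = 2209 × -1.343 = -2967 J.

Q ≈ -2970 J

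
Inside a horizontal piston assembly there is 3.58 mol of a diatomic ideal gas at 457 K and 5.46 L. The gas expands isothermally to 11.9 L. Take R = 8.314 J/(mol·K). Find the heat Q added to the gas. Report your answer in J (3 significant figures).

Q ≈ 10600 J

Isothermal ⇒ ΔU = 0, so Q = W = nRT ln(V₂/V₁).
Q = (3.58)(8.314)(457) ln(11.9/5.46) = 13602 × 0.7791 = 10597 J.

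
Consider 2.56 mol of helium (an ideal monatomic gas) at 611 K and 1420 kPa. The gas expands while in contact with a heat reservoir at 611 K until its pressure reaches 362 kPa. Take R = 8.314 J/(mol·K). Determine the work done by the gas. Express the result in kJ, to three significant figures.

Isothermal process: W = nRT ln(V₂/V₁) = nRT ln(P₁/P₂).
W = (2.56)(8.314)(611) × ln(1420/362)
  = 13004 × ln(3.923) = 13004 × 1.367
W_by_gas = 17774 J.

W ≈ 17.8 kJ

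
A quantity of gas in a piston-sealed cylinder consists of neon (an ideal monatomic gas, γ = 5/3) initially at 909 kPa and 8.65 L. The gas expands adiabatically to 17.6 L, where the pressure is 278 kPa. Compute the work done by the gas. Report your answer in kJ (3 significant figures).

Adiabatic: W = (P₁V₁ − P₂V₂)/(γ − 1) with γ = 5/3.
P₁V₁ = 7863 J, P₂V₂ = 4893 J.
W = (7863 − 4893) / 0.6667 = 4455 J.

W ≈ 4.46 kJ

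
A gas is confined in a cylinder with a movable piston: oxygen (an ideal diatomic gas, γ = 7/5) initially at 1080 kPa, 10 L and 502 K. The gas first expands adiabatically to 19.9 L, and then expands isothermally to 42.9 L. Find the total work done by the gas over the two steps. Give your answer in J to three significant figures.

Step 1 (adiabatic): W = (P₁V₁ − P₂V₂)/(γ−1) = (10800 − 8201)/0.4 = 6497 J.
After step 1: P = 412.1 kPa, V = 19.9 L, T = 381.2 K.
Step 2 (isothermal): W = P₁V₁ ln(V₂/V₁) = (8201) ln(42.9/19.9) = 6300 J.
W_total = 6497 + 6300 = 12797 J.

W_total ≈ 12800 J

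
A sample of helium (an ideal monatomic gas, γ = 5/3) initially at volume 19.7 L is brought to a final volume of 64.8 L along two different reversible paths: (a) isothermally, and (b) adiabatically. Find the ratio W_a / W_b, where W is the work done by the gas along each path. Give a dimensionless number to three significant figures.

Path (a) isothermal: W = P₁V₁ ln(V₂/V₁) → W_a/(P₁V₁) = 1.191.
Path (b) adiabatic: W = P₁V₁(1 − (V₁/V₂)^(γ−1))/(γ−1) → W_b/(P₁V₁) = 0.8218.
W_a / W_b = 1.191 / 0.8218 = 1.449.

W_a / W_b ≈ 1.45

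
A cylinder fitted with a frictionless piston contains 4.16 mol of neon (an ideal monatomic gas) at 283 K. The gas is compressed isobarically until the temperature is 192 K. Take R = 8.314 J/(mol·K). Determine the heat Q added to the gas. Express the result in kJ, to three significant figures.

Isobaric: W = nRΔT = (4.16)(8.314)(-91) = -3147 J.
ΔU = nCᵥΔT with Cᵥ = 3R/2: ΔU = (4.16)(12.47)(-91) = -4721 J.
Q = ΔU + W = -4721 − 3147 = -7868 J.

Q ≈ -7.87 kJ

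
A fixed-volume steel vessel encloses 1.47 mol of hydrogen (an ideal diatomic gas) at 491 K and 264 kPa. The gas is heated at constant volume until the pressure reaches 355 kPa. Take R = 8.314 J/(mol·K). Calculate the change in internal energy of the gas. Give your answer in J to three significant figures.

Constant volume ⇒ W = 0, so Q = ΔU = nCᵥΔT with Cᵥ = 5R/2 = 20.79 J/(mol·K).
At constant V, T₂/T₁ = P₂/P₁ ⇒ ΔT = T₁(P₂/P₁ − 1) = 491·(355/264 − 1) = 169.2 K.
ΔU = (1.47)(20.79)(169.2) = 5171 J.

ΔU ≈ 5170 J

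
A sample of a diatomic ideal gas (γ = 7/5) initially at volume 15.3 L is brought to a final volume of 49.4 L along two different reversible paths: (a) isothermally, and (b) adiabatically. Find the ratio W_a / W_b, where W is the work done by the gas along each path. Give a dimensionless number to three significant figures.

Path (a) isothermal: W = P₁V₁ ln(V₂/V₁) → W_a/(P₁V₁) = 1.172.
Path (b) adiabatic: W = P₁V₁(1 − (V₁/V₂)^(γ−1))/(γ−1) → W_b/(P₁V₁) = 0.9357.
W_a / W_b = 1.172 / 0.9357 = 1.253.

W_a / W_b ≈ 1.25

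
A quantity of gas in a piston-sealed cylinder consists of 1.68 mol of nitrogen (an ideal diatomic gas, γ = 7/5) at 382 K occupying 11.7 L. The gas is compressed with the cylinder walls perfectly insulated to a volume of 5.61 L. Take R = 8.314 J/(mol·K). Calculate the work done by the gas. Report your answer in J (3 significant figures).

W ≈ -4560 J

Adiabatic: TV^(γ−1) = const with γ = 7/5.
T₂ = T₁ (V₁/V₂)^(γ−1) = 382 × (11.7/5.61)^0.4 = 382 × 1.342 = 512.6 K.
W_by = nCᵥ(T₁ − T₂) = (1.68)(20.79)(382 − 512.6) = -4559 J.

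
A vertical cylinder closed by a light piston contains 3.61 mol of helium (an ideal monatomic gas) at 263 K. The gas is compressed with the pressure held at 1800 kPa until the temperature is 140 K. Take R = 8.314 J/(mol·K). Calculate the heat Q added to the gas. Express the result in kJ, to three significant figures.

Q ≈ -9.23 kJ

Isobaric: W = nRΔT = (3.61)(8.314)(-123) = -3692 J.
ΔU = nCᵥΔT with Cᵥ = 3R/2: ΔU = (3.61)(12.47)(-123) = -5537 J.
Q = ΔU + W = -5537 − 3692 = -9229 J.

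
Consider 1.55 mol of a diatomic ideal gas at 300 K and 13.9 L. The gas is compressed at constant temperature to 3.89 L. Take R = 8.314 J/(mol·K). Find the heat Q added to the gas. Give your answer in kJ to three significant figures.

Isothermal ⇒ ΔU = 0, so Q = W = nRT ln(V₂/V₁).
Q = (1.55)(8.314)(300) ln(3.89/13.9) = 3866 × -1.273 = -4923 J.

Q ≈ -4.92 kJ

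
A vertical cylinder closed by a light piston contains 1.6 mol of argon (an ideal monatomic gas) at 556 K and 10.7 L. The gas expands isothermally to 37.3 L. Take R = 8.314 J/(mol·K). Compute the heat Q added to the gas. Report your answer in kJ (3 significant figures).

Q ≈ 9.24 kJ

Isothermal ⇒ ΔU = 0, so Q = W = nRT ln(V₂/V₁).
Q = (1.6)(8.314)(556) ln(37.3/10.7) = 7396 × 1.249 = 9236 J.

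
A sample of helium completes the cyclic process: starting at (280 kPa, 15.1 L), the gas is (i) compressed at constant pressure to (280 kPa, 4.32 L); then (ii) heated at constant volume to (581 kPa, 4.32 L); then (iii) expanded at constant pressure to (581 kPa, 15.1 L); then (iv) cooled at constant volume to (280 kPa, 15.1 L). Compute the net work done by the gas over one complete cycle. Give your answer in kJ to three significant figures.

W_net ≈ 3.24 kJ

Constant-volume legs do no work.
W(i) = (280)(4.32 − 15.1) = -3018 J; W(iii) = (581)(15.1 − 4.32) = 6263 J.
W_net = -3018 + 6263 = 3245 J (the clockwise enclosed area).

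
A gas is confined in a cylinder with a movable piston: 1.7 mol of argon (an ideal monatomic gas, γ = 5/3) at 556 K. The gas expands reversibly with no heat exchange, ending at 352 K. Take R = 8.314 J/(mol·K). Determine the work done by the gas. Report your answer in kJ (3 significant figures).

Adiabatic ⇒ Q = 0, so W_by = −ΔU = nCᵥ(T₁ − T₂).
Cᵥ = 3R/2 = 12.47 J/(mol·K).
W = (1.7)(12.47)(556 − 352) = 4325 J.

W ≈ 4.32 kJ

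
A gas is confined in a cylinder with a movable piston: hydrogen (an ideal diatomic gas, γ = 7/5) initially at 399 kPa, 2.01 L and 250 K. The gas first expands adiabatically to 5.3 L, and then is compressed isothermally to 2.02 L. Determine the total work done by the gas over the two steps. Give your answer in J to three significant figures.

Step 1 (adiabatic): W = (P₁V₁ − P₂V₂)/(γ−1) = (802 − 544.2)/0.4 = 644.5 J.
After step 1: P = 102.7 kPa, V = 5.3 L, T = 169.6 K.
Step 2 (isothermal): W = P₁V₁ ln(V₂/V₁) = (544.2) ln(2.02/5.3) = -524.9 J.
W_total = 644.5 − 524.9 = 119.6 J.

W_total ≈ 120 J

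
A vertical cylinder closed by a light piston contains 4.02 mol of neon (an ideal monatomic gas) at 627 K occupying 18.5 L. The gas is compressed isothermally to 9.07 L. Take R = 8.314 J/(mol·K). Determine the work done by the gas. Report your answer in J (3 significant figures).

W ≈ -14900 J

Isothermal: W = nRT ln(V₂/V₁).
W = (4.02)(8.314)(627) × ln(9.07/18.5)
  = 20956 × -0.7128
W_by_gas = -14937 J.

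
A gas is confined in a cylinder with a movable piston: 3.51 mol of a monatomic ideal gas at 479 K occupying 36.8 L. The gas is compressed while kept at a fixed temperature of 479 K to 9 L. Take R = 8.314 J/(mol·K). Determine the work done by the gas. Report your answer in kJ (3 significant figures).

Isothermal: W = nRT ln(V₂/V₁).
W = (3.51)(8.314)(479) × ln(9/36.8)
  = 13978 × -1.408
W_by_gas = -19685 J.

W ≈ -19.7 kJ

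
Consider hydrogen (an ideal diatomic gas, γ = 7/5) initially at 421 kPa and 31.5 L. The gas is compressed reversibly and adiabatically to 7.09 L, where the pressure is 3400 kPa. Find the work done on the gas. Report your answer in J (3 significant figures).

W ≈ 27100 J

Adiabatic: W = (P₁V₁ − P₂V₂)/(γ − 1) with γ = 7/5.
P₁V₁ = 13262 J, P₂V₂ = 24106 J.
W = (13262 − 24106) / 0.4 = -27111 J.
Work on gas = −W_by = 27111 J.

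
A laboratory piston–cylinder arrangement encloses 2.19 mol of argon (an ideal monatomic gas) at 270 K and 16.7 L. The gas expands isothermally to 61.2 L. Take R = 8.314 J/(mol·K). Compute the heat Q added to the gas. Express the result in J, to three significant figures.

Q ≈ 6380 J

Isothermal ⇒ ΔU = 0, so Q = W = nRT ln(V₂/V₁).
Q = (2.19)(8.314)(270) ln(61.2/16.7) = 4916 × 1.299 = 6385 J.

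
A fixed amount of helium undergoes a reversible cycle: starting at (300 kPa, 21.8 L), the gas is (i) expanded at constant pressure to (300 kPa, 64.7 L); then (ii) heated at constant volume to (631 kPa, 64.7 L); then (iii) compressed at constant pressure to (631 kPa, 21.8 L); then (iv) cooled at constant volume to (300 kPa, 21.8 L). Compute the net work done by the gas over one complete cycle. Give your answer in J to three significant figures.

W_net ≈ -14200 J

Constant-volume legs do no work.
W(i) = (300)(64.7 − 21.8) = 12870 J; W(iii) = (631)(21.8 − 64.7) = -27070 J.
W_net = 12870 − 27070 = -14200 J (the counter-clockwise enclosed area).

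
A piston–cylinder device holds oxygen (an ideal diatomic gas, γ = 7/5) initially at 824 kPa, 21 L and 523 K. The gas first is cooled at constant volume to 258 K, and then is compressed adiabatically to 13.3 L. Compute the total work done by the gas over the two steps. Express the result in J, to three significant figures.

Step 1 (isochoric): W = 0 (constant volume).
After step 1: P = 406.5 kPa (V unchanged).
Step 2 (adiabatic): W = (P₁V₁ − P₂V₂)/(γ−1) = (8536 − 10247)/0.4 = -4278 J.
W_total = 0 − 4278 = -4278 J.

W_total ≈ -4280 J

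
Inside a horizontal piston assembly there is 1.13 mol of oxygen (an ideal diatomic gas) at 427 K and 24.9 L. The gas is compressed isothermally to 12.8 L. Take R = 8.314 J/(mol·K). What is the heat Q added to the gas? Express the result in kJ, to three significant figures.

Isothermal ⇒ ΔU = 0, so Q = W = nRT ln(V₂/V₁).
Q = (1.13)(8.314)(427) ln(12.8/24.9) = 4012 × -0.6654 = -2669 J.

Q ≈ -2.67 kJ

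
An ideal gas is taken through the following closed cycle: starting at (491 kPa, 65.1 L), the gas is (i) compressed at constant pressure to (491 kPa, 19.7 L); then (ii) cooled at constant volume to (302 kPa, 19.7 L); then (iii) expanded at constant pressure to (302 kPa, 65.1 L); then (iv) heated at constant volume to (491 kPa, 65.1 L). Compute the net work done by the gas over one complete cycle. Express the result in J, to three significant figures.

Constant-volume legs do no work.
W(i) = (491)(19.7 − 65.1) = -22291 J; W(iii) = (302)(65.1 − 19.7) = 13711 J.
W_net = -22291 + 13711 = -8581 J (the counter-clockwise enclosed area).

W_net ≈ -8580 J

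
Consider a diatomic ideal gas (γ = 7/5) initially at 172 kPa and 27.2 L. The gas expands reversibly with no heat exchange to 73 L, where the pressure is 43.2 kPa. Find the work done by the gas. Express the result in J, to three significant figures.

W ≈ 3810 J

Adiabatic: W = (P₁V₁ − P₂V₂)/(γ − 1) with γ = 7/5.
P₁V₁ = 4678 J, P₂V₂ = 3154 J.
W = (4678 − 3154) / 0.4 = 3812 J.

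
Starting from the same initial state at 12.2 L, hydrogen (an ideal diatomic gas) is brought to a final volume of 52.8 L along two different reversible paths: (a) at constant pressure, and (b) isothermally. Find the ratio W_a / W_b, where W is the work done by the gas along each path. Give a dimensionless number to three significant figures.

Path (a) isobaric: W = P₁(V₂ − V₁) → W_a/(P₁V₁) = 3.328.
Path (b) isothermal: W = P₁V₁ ln(V₂/V₁) → W_b/(P₁V₁) = 1.465.
W_a / W_b = 3.328 / 1.465 = 2.271.

W_a / W_b ≈ 2.27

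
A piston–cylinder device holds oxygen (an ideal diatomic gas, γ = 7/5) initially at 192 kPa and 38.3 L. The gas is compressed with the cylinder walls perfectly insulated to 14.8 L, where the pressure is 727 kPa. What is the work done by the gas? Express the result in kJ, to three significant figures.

Adiabatic: W = (P₁V₁ − P₂V₂)/(γ − 1) with γ = 7/5.
P₁V₁ = 7354 J, P₂V₂ = 10760 J.
W = (7354 − 10760) / 0.4 = -8515 J.

W ≈ -8.52 kJ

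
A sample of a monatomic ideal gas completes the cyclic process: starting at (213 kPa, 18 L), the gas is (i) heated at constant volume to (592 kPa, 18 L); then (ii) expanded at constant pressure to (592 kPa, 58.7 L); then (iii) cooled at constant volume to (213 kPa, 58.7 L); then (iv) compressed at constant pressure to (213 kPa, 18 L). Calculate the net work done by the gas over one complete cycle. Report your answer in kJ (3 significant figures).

Constant-volume legs do no work.
W(ii) = (592)(58.7 − 18) = 24094 J; W(iv) = (213)(18 − 58.7) = -8669 J.
W_net = 24094 − 8669 = 15425 J (the clockwise enclosed area).

W_net ≈ 15.4 kJ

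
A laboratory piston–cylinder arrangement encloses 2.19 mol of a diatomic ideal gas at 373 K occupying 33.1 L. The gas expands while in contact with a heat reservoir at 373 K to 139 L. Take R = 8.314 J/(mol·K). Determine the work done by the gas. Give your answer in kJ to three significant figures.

Isothermal: W = nRT ln(V₂/V₁).
W = (2.19)(8.314)(373) × ln(139/33.1)
  = 6791 × 1.435
W_by_gas = 9745 J.

W ≈ 9.75 kJ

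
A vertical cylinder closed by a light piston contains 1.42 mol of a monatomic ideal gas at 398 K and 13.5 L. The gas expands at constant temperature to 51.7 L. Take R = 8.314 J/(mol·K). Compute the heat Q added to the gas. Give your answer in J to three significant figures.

Q ≈ 6310 J

Isothermal ⇒ ΔU = 0, so Q = W = nRT ln(V₂/V₁).
Q = (1.42)(8.314)(398) ln(51.7/13.5) = 4699 × 1.343 = 6309 J.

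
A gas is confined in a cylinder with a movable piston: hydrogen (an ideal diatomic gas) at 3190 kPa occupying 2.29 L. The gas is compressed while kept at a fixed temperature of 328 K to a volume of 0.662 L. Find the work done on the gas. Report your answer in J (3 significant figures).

Isothermal: W = nRT ln(V₂/V₁) = P₁V₁ ln(V₂/V₁).
P₁V₁ = (3190 kPa)(2.29 L) = 7305 J.
W = 7305 × ln(0.662/2.29) = 7305 × -1.241
W_by_gas = -9066 J; work on gas = −W_by = 9066 J.

W ≈ 9070 J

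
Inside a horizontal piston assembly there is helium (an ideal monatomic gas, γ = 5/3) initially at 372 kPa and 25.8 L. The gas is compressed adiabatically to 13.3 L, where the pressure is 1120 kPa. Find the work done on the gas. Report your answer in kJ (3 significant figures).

Adiabatic: W = (P₁V₁ − P₂V₂)/(γ − 1) with γ = 5/3.
P₁V₁ = 9598 J, P₂V₂ = 14896 J.
W = (9598 − 14896) / 0.6667 = -7948 J.
Work on gas = −W_by = 7948 J.

W ≈ 7.95 kJ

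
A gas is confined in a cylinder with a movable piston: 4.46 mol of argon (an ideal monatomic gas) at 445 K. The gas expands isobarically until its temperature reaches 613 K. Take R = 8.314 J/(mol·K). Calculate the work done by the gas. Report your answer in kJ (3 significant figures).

W ≈ 6.23 kJ

Isobaric: W = P ΔV = nR ΔT.
W = (4.46)(8.314)(613 − 445) = 6230 J.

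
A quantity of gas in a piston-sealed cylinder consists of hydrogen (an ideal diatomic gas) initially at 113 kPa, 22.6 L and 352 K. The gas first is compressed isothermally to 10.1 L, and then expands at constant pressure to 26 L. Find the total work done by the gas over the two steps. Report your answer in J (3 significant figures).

W_total ≈ 1960 J

Step 1 (isothermal): W = P₁V₁ ln(V₂/V₁) = (2554) ln(10.1/22.6) = -2057 J.
After step 1: P = 252.9 kPa, V = 10.1 L, T = 352 K.
Step 2 (isobaric): W = PΔV = (252.9 kPa)(26 − 10.1 L) = 4020 J.
W_total = -2057 + 4020 = 1963 J.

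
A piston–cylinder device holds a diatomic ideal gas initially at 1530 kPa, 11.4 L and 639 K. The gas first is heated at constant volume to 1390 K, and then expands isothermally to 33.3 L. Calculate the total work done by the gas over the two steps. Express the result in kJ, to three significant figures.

W_total ≈ 40.7 kJ

Step 1 (isochoric): W = 0 (constant volume).
After step 1: P = 3328 kPa (V unchanged).
Step 2 (isothermal): W = P₁V₁ ln(V₂/V₁) = (37941) ln(33.3/11.4) = 40671 J.
W_total = 0 + 40671 = 40671 J.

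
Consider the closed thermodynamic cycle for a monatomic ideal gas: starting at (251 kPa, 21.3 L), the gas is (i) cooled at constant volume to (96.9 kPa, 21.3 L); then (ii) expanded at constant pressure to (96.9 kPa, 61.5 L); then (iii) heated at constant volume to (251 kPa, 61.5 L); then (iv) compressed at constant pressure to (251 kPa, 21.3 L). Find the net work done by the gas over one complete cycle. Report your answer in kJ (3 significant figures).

W_net ≈ -6.19 kJ

Constant-volume legs do no work.
W(ii) = (96.9)(61.5 − 21.3) = 3895 J; W(iv) = (251)(21.3 − 61.5) = -10090 J.
W_net = 3895 − 10090 = -6195 J (the counter-clockwise enclosed area).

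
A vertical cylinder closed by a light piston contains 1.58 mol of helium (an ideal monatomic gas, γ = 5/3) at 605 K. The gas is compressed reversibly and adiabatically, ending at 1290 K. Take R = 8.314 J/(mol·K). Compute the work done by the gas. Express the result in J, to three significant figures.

Adiabatic ⇒ Q = 0, so W_by = −ΔU = nCᵥ(T₁ − T₂).
Cᵥ = 3R/2 = 12.47 J/(mol·K).
W = (1.58)(12.47)(605 − 1290) = -13497 J.

W ≈ -13500 J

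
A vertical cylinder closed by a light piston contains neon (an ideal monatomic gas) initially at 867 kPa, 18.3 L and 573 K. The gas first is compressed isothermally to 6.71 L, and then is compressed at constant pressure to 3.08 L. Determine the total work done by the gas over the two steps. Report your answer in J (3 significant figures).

W_total ≈ -24500 J

Step 1 (isothermal): W = P₁V₁ ln(V₂/V₁) = (15866) ln(6.71/18.3) = -15918 J.
After step 1: P = 2365 kPa, V = 6.71 L, T = 573 K.
Step 2 (isobaric): W = PΔV = (2365 kPa)(3.08 − 6.71 L) = -8583 J.
W_total = -15918 − 8583 = -24502 J.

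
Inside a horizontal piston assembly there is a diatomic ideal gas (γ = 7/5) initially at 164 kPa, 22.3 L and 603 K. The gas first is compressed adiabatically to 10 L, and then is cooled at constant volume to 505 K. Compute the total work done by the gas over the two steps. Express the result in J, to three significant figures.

Step 1 (adiabatic): W = (P₁V₁ − P₂V₂)/(γ−1) = (3657 − 5040)/0.4 = -3458 J.
Step 2 (isochoric): W = 0 (constant volume).
W_total = -3458 + 0 = -3458 J.

W_total ≈ -3460 J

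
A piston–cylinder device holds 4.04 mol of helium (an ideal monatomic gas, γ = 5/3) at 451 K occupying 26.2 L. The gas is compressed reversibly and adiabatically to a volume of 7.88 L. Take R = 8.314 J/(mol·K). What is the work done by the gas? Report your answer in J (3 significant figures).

W ≈ -27900 J

Adiabatic: TV^(γ−1) = const with γ = 5/3.
T₂ = T₁ (V₁/V₂)^(γ−1) = 451 × (26.2/7.88)^0.667 = 451 × 2.228 = 1005 K.
W_by = nCᵥ(T₁ − T₂) = (4.04)(12.47)(451 − 1005) = -27896 J.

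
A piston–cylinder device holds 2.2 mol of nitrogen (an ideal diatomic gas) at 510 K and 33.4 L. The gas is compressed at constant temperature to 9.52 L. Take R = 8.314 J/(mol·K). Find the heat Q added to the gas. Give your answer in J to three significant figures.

Q ≈ -11700 J

Isothermal ⇒ ΔU = 0, so Q = W = nRT ln(V₂/V₁).
Q = (2.2)(8.314)(510) ln(9.52/33.4) = 9328 × -1.255 = -11709 J.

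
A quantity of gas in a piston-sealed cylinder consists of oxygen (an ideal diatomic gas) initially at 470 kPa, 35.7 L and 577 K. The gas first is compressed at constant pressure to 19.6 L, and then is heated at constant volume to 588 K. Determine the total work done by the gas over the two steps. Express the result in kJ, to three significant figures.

Step 1 (isobaric): W = PΔV = (470 kPa)(19.6 − 35.7 L) = -7567 J.
Step 2 (isochoric): W = 0 (constant volume).
W_total = -7567 + 0 = -7567 J.

W_total ≈ -7.57 kJ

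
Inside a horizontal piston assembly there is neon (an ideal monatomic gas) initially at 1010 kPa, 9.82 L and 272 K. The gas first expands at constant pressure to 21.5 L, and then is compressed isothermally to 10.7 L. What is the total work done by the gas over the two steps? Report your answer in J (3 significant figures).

Step 1 (isobaric): W = PΔV = (1010 kPa)(21.5 − 9.82 L) = 11797 J.
After step 1: P = 1010 kPa, V = 21.5 L, T = 595.5 K.
Step 2 (isothermal): W = P₁V₁ ln(V₂/V₁) = (21715) ln(10.7/21.5) = -15153 J.
W_total = 11797 − 15153 = -3356 J.

W_total ≈ -3360 J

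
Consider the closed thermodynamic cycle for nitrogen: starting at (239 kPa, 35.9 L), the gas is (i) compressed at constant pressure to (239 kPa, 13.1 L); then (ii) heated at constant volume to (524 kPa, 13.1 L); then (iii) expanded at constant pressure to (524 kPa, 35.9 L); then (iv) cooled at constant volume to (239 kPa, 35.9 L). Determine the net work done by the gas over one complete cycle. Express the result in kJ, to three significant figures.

Constant-volume legs do no work.
W(i) = (239)(13.1 − 35.9) = -5449 J; W(iii) = (524)(35.9 − 13.1) = 11947 J.
W_net = -5449 + 11947 = 6498 J (the clockwise enclosed area).

W_net ≈ 6.50 kJ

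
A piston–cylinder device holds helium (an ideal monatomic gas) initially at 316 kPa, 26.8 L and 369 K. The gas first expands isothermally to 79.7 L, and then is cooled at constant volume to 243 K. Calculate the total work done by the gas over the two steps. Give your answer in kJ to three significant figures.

W_total ≈ 9.23 kJ

Step 1 (isothermal): W = P₁V₁ ln(V₂/V₁) = (8469) ln(79.7/26.8) = 9230 J.
Step 2 (isochoric): W = 0 (constant volume).
W_total = 9230 + 0 = 9230 J.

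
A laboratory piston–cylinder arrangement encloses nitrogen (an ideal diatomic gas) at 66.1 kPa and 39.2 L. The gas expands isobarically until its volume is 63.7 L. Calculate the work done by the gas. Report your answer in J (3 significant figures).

Isobaric: W = P ΔV.
W = (66.1 kPa)(63.7 − 39.2 L) = (66.1)(24.5) = 1619 J.

W ≈ 1620 J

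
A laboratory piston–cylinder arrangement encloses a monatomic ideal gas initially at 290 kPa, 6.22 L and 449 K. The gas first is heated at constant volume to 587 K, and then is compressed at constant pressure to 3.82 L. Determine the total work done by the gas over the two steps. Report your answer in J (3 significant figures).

W_total ≈ -910 J

Step 1 (isochoric): W = 0 (constant volume).
After step 1: P = 379.1 kPa (V unchanged).
Step 2 (isobaric): W = PΔV = (379.1 kPa)(3.82 − 6.22 L) = -909.9 J.
W_total = 0 − 909.9 = -909.9 J.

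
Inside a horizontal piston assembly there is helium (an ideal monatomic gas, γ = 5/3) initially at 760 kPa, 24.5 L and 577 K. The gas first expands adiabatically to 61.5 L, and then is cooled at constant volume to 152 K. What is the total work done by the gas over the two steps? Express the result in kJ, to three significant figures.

Step 1 (adiabatic): W = (P₁V₁ − P₂V₂)/(γ−1) = (18620 − 10081)/0.667 = 12808 J.
Step 2 (isochoric): W = 0 (constant volume).
W_total = 12808 + 0 = 12808 J.

W_total ≈ 12.8 kJ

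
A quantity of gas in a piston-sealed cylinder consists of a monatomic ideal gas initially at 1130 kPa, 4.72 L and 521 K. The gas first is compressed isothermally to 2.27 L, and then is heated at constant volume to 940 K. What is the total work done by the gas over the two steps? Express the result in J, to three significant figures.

W_total ≈ -3900 J

Step 1 (isothermal): W = P₁V₁ ln(V₂/V₁) = (5334) ln(2.27/4.72) = -3904 J.
Step 2 (isochoric): W = 0 (constant volume).
W_total = -3904 + 0 = -3904 J.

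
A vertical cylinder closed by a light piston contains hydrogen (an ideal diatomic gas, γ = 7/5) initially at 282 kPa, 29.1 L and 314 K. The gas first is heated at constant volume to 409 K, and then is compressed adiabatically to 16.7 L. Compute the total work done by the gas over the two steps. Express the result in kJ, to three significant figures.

W_total ≈ -6.65 kJ

Step 1 (isochoric): W = 0 (constant volume).
After step 1: P = 367.3 kPa (V unchanged).
Step 2 (adiabatic): W = (P₁V₁ − P₂V₂)/(γ−1) = (10689 − 13348)/0.4 = -6647 J.
W_total = 0 − 6647 = -6647 J.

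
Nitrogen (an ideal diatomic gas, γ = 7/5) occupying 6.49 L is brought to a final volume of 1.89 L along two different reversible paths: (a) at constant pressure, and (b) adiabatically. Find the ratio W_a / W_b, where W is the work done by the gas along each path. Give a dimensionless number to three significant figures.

W_a / W_b ≈ 0.444

Path (a) isobaric: W = P₁(V₂ − V₁) → W_a/(P₁V₁) = -0.7088.
Path (b) adiabatic: W = P₁V₁(1 − (V₁/V₂)^(γ−1))/(γ−1) → W_b/(P₁V₁) = -1.595.
W_a / W_b = -0.7088 / -1.595 = 0.4444.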